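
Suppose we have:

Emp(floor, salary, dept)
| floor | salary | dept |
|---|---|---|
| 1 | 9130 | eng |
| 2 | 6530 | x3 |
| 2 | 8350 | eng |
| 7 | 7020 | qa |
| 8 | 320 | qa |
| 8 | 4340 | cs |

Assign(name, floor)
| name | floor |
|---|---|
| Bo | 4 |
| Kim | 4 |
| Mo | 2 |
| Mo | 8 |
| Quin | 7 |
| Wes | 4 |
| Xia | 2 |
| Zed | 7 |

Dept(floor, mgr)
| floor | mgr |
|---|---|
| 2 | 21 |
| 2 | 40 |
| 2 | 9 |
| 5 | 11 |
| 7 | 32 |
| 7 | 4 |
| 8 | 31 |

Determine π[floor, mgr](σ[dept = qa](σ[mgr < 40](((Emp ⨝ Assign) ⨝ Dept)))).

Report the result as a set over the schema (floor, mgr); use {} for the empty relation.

{(7, 32), (7, 4), (8, 31)}

Emp ⋈ Assign (natural join on floor): {(2, 6530, x3, Mo), (2, 6530, x3, Xia), (2, 8350, eng, Mo), (2, 8350, eng, Xia), (7, 7020, qa, Quin), (7, 7020, qa, Zed), (8, 320, qa, Mo), (8, 4340, cs, Mo)}
(Emp ⨝ Assign) ⋈ Dept (natural join on floor): {(2, 6530, x3, Mo, 21), (2, 6530, x3, Mo, 40), (2, 6530, x3, Mo, 9), (2, 6530, x3, Xia, 21), (2, 6530, x3, Xia, 40), (2, 6530, x3, Xia, 9), (2, 8350, eng, Mo, 21), (2, 8350, eng, Mo, 40), (2, 8350, eng, Mo, 9), (2, 8350, eng, Xia, 21), (2, 8350, eng, Xia, 40), (2, 8350, eng, Xia, 9), (7, 7020, qa, Quin, 32), (7, 7020, qa, Quin, 4), (7, 7020, qa, Zed, 32), (7, 7020, qa, Zed, 4), (8, 320, qa, Mo, 31), (8, 4340, cs, Mo, 31)}
σ[mgr < 40]: keep tuples satisfying mgr < 40 → {(2, 6530, x3, Mo, 21), (2, 6530, x3, Mo, 9), (2, 6530, x3, Xia, 21), (2, 6530, x3, Xia, 9), (2, 8350, eng, Mo, 21), (2, 8350, eng, Mo, 9), (2, 8350, eng, Xia, 21), (2, 8350, eng, Xia, 9), (7, 7020, qa, Quin, 32), (7, 7020, qa, Quin, 4), (7, 7020, qa, Zed, 32), (7, 7020, qa, Zed, 4), (8, 320, qa, Mo, 31), (8, 4340, cs, Mo, 31)}
σ[dept = qa]: keep tuples satisfying dept = qa → {(7, 7020, qa, Quin, 32), (7, 7020, qa, Quin, 4), (7, 7020, qa, Zed, 32), (7, 7020, qa, Zed, 4), (8, 320, qa, Mo, 31)}
Projecting to floor, mgr (2 duplicate(s) eliminated): {(7, 32), (7, 4), (8, 31)}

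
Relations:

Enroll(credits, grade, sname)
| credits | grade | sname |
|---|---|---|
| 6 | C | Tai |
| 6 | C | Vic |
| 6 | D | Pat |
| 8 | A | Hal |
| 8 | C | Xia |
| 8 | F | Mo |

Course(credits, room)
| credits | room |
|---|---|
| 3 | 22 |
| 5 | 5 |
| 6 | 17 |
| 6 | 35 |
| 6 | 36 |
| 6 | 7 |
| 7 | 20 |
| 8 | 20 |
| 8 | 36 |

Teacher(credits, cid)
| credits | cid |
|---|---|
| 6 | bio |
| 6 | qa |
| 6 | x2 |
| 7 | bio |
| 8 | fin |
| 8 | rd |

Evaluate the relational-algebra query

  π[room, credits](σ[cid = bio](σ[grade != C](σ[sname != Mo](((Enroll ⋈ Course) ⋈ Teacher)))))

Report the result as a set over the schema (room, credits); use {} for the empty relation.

{(17, 6), (35, 6), (36, 6), (7, 6)}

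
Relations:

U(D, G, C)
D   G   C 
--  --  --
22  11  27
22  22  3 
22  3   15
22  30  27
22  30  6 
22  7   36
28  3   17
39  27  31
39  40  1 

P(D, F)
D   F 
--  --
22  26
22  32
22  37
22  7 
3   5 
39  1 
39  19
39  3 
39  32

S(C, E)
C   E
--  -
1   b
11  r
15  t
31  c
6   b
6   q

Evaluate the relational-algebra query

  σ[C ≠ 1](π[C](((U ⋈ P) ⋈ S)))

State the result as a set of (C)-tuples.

U ⋈ P (natural join on D): {(22, 11, 27, 26), (22, 11, 27, 32), (22, 11, 27, 37), (22, 11, 27, 7), (22, 22, 3, 26), (22, 22, 3, 32), (22, 22, 3, 37), (22, 22, 3, 7), (22, 3, 15, 26), (22, 3, 15, 32), (22, 3, 15, 37), (22, 3, 15, 7), (22, 30, 27, 26), (22, 30, 27, 32), (22, 30, 27, 37), (22, 30, 27, 7), (22, 30, 6, 26), (22, 30, 6, 32), (22, 30, 6, 37), (22, 30, 6, 7), (22, 7, 36, 26), (22, 7, 36, 32), (22, 7, 36, 37), (22, 7, 36, 7), (39, 27, 31, 1), (39, 27, 31, 19), (39, 27, 31, 3), (39, 27, 31, 32), (39, 40, 1, 1), (39, 40, 1, 19), (39, 40, 1, 3), (39, 40, 1, 32)}
(U ⋈ P) ⋈ S (natural join on C): {(22, 3, 15, 26, t), (22, 3, 15, 32, t), (22, 3, 15, 37, t), (22, 3, 15, 7, t), (22, 30, 6, 26, b), (22, 30, 6, 26, q), (22, 30, 6, 32, b), (22, 30, 6, 32, q), (22, 30, 6, 37, b), (22, 30, 6, 37, q), (22, 30, 6, 7, b), (22, 30, 6, 7, q), (39, 27, 31, 1, c), (39, 27, 31, 19, c), (39, 27, 31, 3, c), (39, 27, 31, 32, c), (39, 40, 1, 1, b), (39, 40, 1, 19, b), (39, 40, 1, 3, b), (39, 40, 1, 32, b)}
Projecting to C (16 duplicate(s) eliminated): {1, 15, 31, 6}
Apply σ_{C ≠ 1}; surviving tuples: {15, 31, 6}

{15, 31, 6}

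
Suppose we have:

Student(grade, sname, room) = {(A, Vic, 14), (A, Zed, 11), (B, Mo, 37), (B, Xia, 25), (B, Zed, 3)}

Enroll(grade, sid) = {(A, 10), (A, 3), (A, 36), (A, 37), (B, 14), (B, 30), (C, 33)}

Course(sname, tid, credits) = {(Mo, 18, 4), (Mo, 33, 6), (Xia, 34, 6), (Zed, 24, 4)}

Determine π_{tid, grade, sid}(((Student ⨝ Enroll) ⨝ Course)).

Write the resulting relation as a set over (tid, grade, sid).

{(18, B, 14), (18, B, 30), (24, A, 10), (24, A, 3), (24, A, 36), (24, A, 37), (24, B, 14), (24, B, 30), (33, B, 14), (33, B, 30), (34, B, 14), (34, B, 30)}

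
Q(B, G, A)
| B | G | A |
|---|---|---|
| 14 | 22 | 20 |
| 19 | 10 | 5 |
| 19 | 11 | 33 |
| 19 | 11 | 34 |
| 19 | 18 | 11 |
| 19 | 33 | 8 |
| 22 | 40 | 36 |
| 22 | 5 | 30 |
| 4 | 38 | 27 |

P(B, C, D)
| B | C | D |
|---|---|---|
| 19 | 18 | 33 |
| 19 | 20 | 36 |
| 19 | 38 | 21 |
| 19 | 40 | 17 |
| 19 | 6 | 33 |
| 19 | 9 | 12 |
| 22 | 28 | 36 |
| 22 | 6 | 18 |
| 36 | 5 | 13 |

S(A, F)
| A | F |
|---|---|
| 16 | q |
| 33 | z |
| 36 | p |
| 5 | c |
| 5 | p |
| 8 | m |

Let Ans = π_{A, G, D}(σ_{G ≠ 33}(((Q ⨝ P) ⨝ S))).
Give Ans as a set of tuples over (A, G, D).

{(33, 11, 12), (33, 11, 17), (33, 11, 21), (33, 11, 33), (33, 11, 36), (36, 40, 18), (36, 40, 36), (5, 10, 12), (5, 10, 17), (5, 10, 21), (5, 10, 33), (5, 10, 36)}

Natural join on B: {(19, 10, 5, 18, 33), (19, 10, 5, 20, 36), (19, 10, 5, 38, 21), (19, 10, 5, 40, 17), (19, 10, 5, 6, 33), (19, 10, 5, 9, 12), (19, 11, 33, 18, 33), (19, 11, 33, 20, 36), (19, 11, 33, 38, 21), (19, 11, 33, 40, 17), (19, 11, 33, 6, 33), (19, 11, 33, 9, 12), (19, 11, 34, 18, 33), (19, 11, 34, 20, 36), (19, 11, 34, 38, 21), (19, 11, 34, 40, 17), (19, 11, 34, 6, 33), (19, 11, 34, 9, 12), (19, 18, 11, 18, 33), (19, 18, 11, 20, 36), (19, 18, 11, 38, 21), (19, 18, 11, 40, 17), (19, 18, 11, 6, 33), (19, 18, 11, 9, 12), (19, 33, 8, 18, 33), (19, 33, 8, 20, 36), (19, 33, 8, 38, 21), (19, 33, 8, 40, 17), (19, 33, 8, 6, 33), (19, 33, 8, 9, 12), (22, 40, 36, 28, 36), (22, 40, 36, 6, 18), (22, 5, 30, 28, 36), (22, 5, 30, 6, 18)}
Natural join on A: {(19, 10, 5, 18, 33, c), (19, 10, 5, 18, 33, p), (19, 10, 5, 20, 36, c), (19, 10, 5, 20, 36, p), (19, 10, 5, 38, 21, c), (19, 10, 5, 38, 21, p), (19, 10, 5, 40, 17, c), (19, 10, 5, 40, 17, p), (19, 10, 5, 6, 33, c), (19, 10, 5, 6, 33, p), (19, 10, 5, 9, 12, c), (19, 10, 5, 9, 12, p), (19, 11, 33, 18, 33, z), (19, 11, 33, 20, 36, z), (19, 11, 33, 38, 21, z), (19, 11, 33, 40, 17, z), (19, 11, 33, 6, 33, z), (19, 11, 33, 9, 12, z), (19, 33, 8, 18, 33, m), (19, 33, 8, 20, 36, m), (19, 33, 8, 38, 21, m), (19, 33, 8, 40, 17, m), (19, 33, 8, 6, 33, m), (19, 33, 8, 9, 12, m), (22, 40, 36, 28, 36, p), (22, 40, 36, 6, 18, p)}
σ[G ≠ 33]: keep tuples satisfying G ≠ 33 → {(19, 10, 5, 18, 33, c), (19, 10, 5, 18, 33, p), (19, 10, 5, 20, 36, c), (19, 10, 5, 20, 36, p), (19, 10, 5, 38, 21, c), (19, 10, 5, 38, 21, p), (19, 10, 5, 40, 17, c), (19, 10, 5, 40, 17, p), (19, 10, 5, 6, 33, c), (19, 10, 5, 6, 33, p), (19, 10, 5, 9, 12, c), (19, 10, 5, 9, 12, p), (19, 11, 33, 18, 33, z), (19, 11, 33, 20, 36, z), (19, 11, 33, 38, 21, z), (19, 11, 33, 40, 17, z), (19, 11, 33, 6, 33, z), (19, 11, 33, 9, 12, z), (22, 40, 36, 28, 36, p), (22, 40, 36, 6, 18, p)}
Keep only column(s) A, G, D (8 duplicate(s) eliminated): {(33, 11, 12), (33, 11, 17), (33, 11, 21), (33, 11, 33), (33, 11, 36), (36, 40, 18), (36, 40, 36), (5, 10, 12), (5, 10, 17), (5, 10, 21), (5, 10, 33), (5, 10, 36)}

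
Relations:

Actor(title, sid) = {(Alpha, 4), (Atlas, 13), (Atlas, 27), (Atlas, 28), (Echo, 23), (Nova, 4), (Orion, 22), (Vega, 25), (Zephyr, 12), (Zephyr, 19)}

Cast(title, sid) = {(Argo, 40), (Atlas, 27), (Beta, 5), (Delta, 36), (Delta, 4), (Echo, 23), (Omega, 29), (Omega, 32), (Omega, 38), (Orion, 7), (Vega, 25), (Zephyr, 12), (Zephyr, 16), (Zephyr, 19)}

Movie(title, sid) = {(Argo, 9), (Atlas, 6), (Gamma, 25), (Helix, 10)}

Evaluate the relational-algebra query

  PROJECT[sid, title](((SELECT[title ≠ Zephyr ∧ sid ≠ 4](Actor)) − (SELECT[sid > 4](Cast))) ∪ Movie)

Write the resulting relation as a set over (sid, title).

Filtering on title ≠ Zephyr ∧ sid ≠ 4 leaves {(Atlas, 13), (Atlas, 27), (Atlas, 28), (Echo, 23), (Orion, 22), (Vega, 25)}.
Filtering on sid > 4 leaves {(Argo, 40), (Atlas, 27), (Beta, 5), (Delta, 36), (Echo, 23), (Omega, 29), (Omega, 32), (Omega, 38), (Orion, 7), (Vega, 25), (Zephyr, 12), (Zephyr, 16), (Zephyr, 19)}.
Taking the difference: {(Atlas, 13), (Atlas, 28), (Orion, 22)}
Taking the union: {(Argo, 9), (Atlas, 13), (Atlas, 28), (Atlas, 6), (Gamma, 25), (Helix, 10), (Orion, 22)}
π_{sid, title} gives {(10, Helix), (13, Atlas), (22, Orion), (25, Gamma), (28, Atlas), (6, Atlas), (9, Argo)}.

{(10, Helix), (13, Atlas), (22, Orion), (25, Gamma), (28, Atlas), (6, Atlas), (9, Argo)}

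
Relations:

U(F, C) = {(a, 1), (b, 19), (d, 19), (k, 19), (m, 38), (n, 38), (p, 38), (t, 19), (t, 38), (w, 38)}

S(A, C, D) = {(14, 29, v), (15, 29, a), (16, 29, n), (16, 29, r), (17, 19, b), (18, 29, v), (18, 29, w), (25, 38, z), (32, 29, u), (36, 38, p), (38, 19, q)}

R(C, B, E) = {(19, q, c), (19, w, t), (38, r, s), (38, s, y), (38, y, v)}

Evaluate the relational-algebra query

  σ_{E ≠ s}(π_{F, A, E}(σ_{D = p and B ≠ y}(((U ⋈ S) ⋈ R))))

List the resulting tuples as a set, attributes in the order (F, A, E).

{(m, 36, y), (n, 36, y), (p, 36, y), (t, 36, y), (w, 36, y)}

U ⋈ S (natural join on C): {(b, 19, 17, b), (b, 19, 38, q), (d, 19, 17, b), (d, 19, 38, q), (k, 19, 17, b), (k, 19, 38, q), (m, 38, 25, z), (m, 38, 36, p), (n, 38, 25, z), (n, 38, 36, p), (p, 38, 25, z), (p, 38, 36, p), (t, 19, 17, b), (t, 19, 38, q), (t, 38, 25, z), (t, 38, 36, p), (w, 38, 25, z), (w, 38, 36, p)}
(U ⋈ S) ⋈ R (natural join on C): {(b, 19, 17, b, q, c), (b, 19, 17, b, w, t), (b, 19, 38, q, q, c), (b, 19, 38, q, w, t), (d, 19, 17, b, q, c), (d, 19, 17, b, w, t), (d, 19, 38, q, q, c), (d, 19, 38, q, w, t), (k, 19, 17, b, q, c), (k, 19, 17, b, w, t), (k, 19, 38, q, q, c), (k, 19, 38, q, w, t), (m, 38, 25, z, r, s), (m, 38, 25, z, s, y), (m, 38, 25, z, y, v), (m, 38, 36, p, r, s), (m, 38, 36, p, s, y), (m, 38, 36, p, y, v), (n, 38, 25, z, r, s), (n, 38, 25, z, s, y), (n, 38, 25, z, y, v), (n, 38, 36, p, r, s), (n, 38, 36, p, s, y), (n, 38, 36, p, y, v), (p, 38, 25, z, r, s), (p, 38, 25, z, s, y), (p, 38, 25, z, y, v), (p, 38, 36, p, r, s), (p, 38, 36, p, s, y), (p, 38, 36, p, y, v), (t, 19, 17, b, q, c), (t, 19, 17, b, w, t), (t, 19, 38, q, q, c), (t, 19, 38, q, w, t), (t, 38, 25, z, r, s), (t, 38, 25, z, s, y), (t, 38, 25, z, y, v), (t, 38, 36, p, r, s), (t, 38, 36, p, s, y), (t, 38, 36, p, y, v), (w, 38, 25, z, r, s), (w, 38, 25, z, s, y), (w, 38, 25, z, y, v), (w, 38, 36, p, r, s), (w, 38, 36, p, s, y), (w, 38, 36, p, y, v)}
Selection D = p and B ≠ y: {(m, 38, 36, p, r, s), (m, 38, 36, p, s, y), (n, 38, 36, p, r, s), (n, 38, 36, p, s, y), (p, 38, 36, p, r, s), (p, 38, 36, p, s, y), (t, 38, 36, p, r, s), (t, 38, 36, p, s, y), (w, 38, 36, p, r, s), (w, 38, 36, p, s, y)}
π[F, A, E]: project onto (F, A, E) → {(m, 36, s), (m, 36, y), (n, 36, s), (n, 36, y), (p, 36, s), (p, 36, y), (t, 36, s), (t, 36, y), (w, 36, s), (w, 36, y)}
Selection E ≠ s: {(m, 36, y), (n, 36, y), (p, 36, y), (t, 36, y), (w, 36, y)}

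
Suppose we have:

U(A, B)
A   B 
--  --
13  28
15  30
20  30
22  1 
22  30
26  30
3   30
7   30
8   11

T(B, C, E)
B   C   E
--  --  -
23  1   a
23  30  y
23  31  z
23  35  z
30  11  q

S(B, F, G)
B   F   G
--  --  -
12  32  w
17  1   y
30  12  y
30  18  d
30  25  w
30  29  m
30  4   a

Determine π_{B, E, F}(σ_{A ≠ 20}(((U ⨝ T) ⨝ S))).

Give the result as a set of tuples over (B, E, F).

{(30, q, 12), (30, q, 18), (30, q, 25), (30, q, 29), (30, q, 4)}

U ⋈ T (natural join on B): {(15, 30, 11, q), (20, 30, 11, q), (22, 30, 11, q), (26, 30, 11, q), (3, 30, 11, q), (7, 30, 11, q)}
(U ⨝ T) ⋈ S (natural join on B): {(15, 30, 11, q, 12, y), (15, 30, 11, q, 18, d), (15, 30, 11, q, 25, w), (15, 30, 11, q, 29, m), (15, 30, 11, q, 4, a), (20, 30, 11, q, 12, y), (20, 30, 11, q, 18, d), (20, 30, 11, q, 25, w), (20, 30, 11, q, 29, m), (20, 30, 11, q, 4, a), (22, 30, 11, q, 12, y), (22, 30, 11, q, 18, d), (22, 30, 11, q, 25, w), (22, 30, 11, q, 29, m), (22, 30, 11, q, 4, a), (26, 30, 11, q, 12, y), (26, 30, 11, q, 18, d), (26, 30, 11, q, 25, w), (26, 30, 11, q, 29, m), (26, 30, 11, q, 4, a), (3, 30, 11, q, 12, y), (3, 30, 11, q, 18, d), (3, 30, 11, q, 25, w), (3, 30, 11, q, 29, m), (3, 30, 11, q, 4, a), (7, 30, 11, q, 12, y), (7, 30, 11, q, 18, d), (7, 30, 11, q, 25, w), (7, 30, 11, q, 29, m), (7, 30, 11, q, 4, a)}
Apply σ_{A ≠ 20}; surviving tuples: {(15, 30, 11, q, 12, y), (15, 30, 11, q, 18, d), (15, 30, 11, q, 25, w), (15, 30, 11, q, 29, m), (15, 30, 11, q, 4, a), (22, 30, 11, q, 12, y), (22, 30, 11, q, 18, d), (22, 30, 11, q, 25, w), (22, 30, 11, q, 29, m), (22, 30, 11, q, 4, a), (26, 30, 11, q, 12, y), (26, 30, 11, q, 18, d), (26, 30, 11, q, 25, w), (26, 30, 11, q, 29, m), (26, 30, 11, q, 4, a), (3, 30, 11, q, 12, y), (3, 30, 11, q, 18, d), (3, 30, 11, q, 25, w), (3, 30, 11, q, 29, m), (3, 30, 11, q, 4, a), (7, 30, 11, q, 12, y), (7, 30, 11, q, 18, d), (7, 30, 11, q, 25, w), (7, 30, 11, q, 29, m), (7, 30, 11, q, 4, a)}
π[B, E, F]: project onto (B, E, F) (20 duplicate(s) eliminated) → {(30, q, 12), (30, q, 18), (30, q, 25), (30, q, 29), (30, q, 4)}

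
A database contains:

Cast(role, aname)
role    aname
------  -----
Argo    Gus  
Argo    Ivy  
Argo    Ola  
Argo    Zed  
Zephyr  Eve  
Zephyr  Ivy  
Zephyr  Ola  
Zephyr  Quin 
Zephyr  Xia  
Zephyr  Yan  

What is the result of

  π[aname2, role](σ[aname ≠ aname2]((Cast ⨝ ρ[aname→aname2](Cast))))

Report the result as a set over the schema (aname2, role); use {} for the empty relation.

{(Eve, Zephyr), (Gus, Argo), (Ivy, Argo), (Ivy, Zephyr), (Ola, Argo), (Ola, Zephyr), (Quin, Zephyr), (Xia, Zephyr), (Yan, Zephyr), (Zed, Argo)}

ρ[aname→aname2]: schema becomes (role, aname2); tuples unchanged.
Joining Cast and ρ[aname→aname2](Cast) on role yields {(Argo, Gus, Gus), (Argo, Gus, Ivy), (Argo, Gus, Ola), (Argo, Gus, Zed), (Argo, Ivy, Gus), (Argo, Ivy, Ivy), (Argo, Ivy, Ola), (Argo, Ivy, Zed), (Argo, Ola, Gus), (Argo, Ola, Ivy), (Argo, Ola, Ola), (Argo, Ola, Zed), (Argo, Zed, Gus), (Argo, Zed, Ivy), (Argo, Zed, Ola), (Argo, Zed, Zed), (Zephyr, Eve, Eve), (Zephyr, Eve, Ivy), (Zephyr, Eve, Ola), (Zephyr, Eve, Quin), (Zephyr, Eve, Xia), (Zephyr, Eve, Yan), (Zephyr, Ivy, Eve), (Zephyr, Ivy, Ivy), (Zephyr, Ivy, Ola), (Zephyr, Ivy, Quin), (Zephyr, Ivy, Xia), (Zephyr, Ivy, Yan), (Zephyr, Ola, Eve), (Zephyr, Ola, Ivy), (Zephyr, Ola, Ola), (Zephyr, Ola, Quin), (Zephyr, Ola, Xia), (Zephyr, Ola, Yan), (Zephyr, Quin, Eve), (Zephyr, Quin, Ivy), (Zephyr, Quin, Ola), (Zephyr, Quin, Quin), (Zephyr, Quin, Xia), (Zephyr, Quin, Yan), (Zephyr, Xia, Eve), (Zephyr, Xia, Ivy), (Zephyr, Xia, Ola), (Zephyr, Xia, Quin), (Zephyr, Xia, Xia), (Zephyr, Xia, Yan), (Zephyr, Yan, Eve), (Zephyr, Yan, Ivy), (Zephyr, Yan, Ola), (Zephyr, Yan, Quin), (Zephyr, Yan, Xia), (Zephyr, Yan, Yan)}.
Filtering on aname ≠ aname2 leaves {(Argo, Gus, Ivy), (Argo, Gus, Ola), (Argo, Gus, Zed), (Argo, Ivy, Gus), (Argo, Ivy, Ola), (Argo, Ivy, Zed), (Argo, Ola, Gus), (Argo, Ola, Ivy), (Argo, Ola, Zed), (Argo, Zed, Gus), (Argo, Zed, Ivy), (Argo, Zed, Ola), (Zephyr, Eve, Ivy), (Zephyr, Eve, Ola), (Zephyr, Eve, Quin), (Zephyr, Eve, Xia), (Zephyr, Eve, Yan), (Zephyr, Ivy, Eve), (Zephyr, Ivy, Ola), (Zephyr, Ivy, Quin), (Zephyr, Ivy, Xia), (Zephyr, Ivy, Yan), (Zephyr, Ola, Eve), (Zephyr, Ola, Ivy), (Zephyr, Ola, Quin), (Zephyr, Ola, Xia), (Zephyr, Ola, Yan), (Zephyr, Quin, Eve), (Zephyr, Quin, Ivy), (Zephyr, Quin, Ola), (Zephyr, Quin, Xia), (Zephyr, Quin, Yan), (Zephyr, Xia, Eve), (Zephyr, Xia, Ivy), (Zephyr, Xia, Ola), (Zephyr, Xia, Quin), (Zephyr, Xia, Yan), (Zephyr, Yan, Eve), (Zephyr, Yan, Ivy), (Zephyr, Yan, Ola), (Zephyr, Yan, Quin), (Zephyr, Yan, Xia)}.
π_{aname2, role} gives {(Eve, Zephyr), (Gus, Argo), (Ivy, Argo), (Ivy, Zephyr), (Ola, Argo), (Ola, Zephyr), (Quin, Zephyr), (Xia, Zephyr), (Yan, Zephyr), (Zed, Argo)} (32 duplicate(s) eliminated).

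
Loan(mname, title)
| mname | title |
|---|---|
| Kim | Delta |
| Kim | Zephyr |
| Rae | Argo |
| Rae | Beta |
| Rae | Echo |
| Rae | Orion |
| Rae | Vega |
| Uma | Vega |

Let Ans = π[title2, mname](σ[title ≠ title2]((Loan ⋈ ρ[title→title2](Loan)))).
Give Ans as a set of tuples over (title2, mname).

ρ[title→title2]: schema becomes (mname, title2); tuples unchanged.
Natural join on mname: {(Kim, Delta, Delta), (Kim, Delta, Zephyr), (Kim, Zephyr, Delta), (Kim, Zephyr, Zephyr), (Rae, Argo, Argo), (Rae, Argo, Beta), (Rae, Argo, Echo), (Rae, Argo, Orion), (Rae, Argo, Vega), (Rae, Beta, Argo), (Rae, Beta, Beta), (Rae, Beta, Echo), (Rae, Beta, Orion), (Rae, Beta, Vega), (Rae, Echo, Argo), (Rae, Echo, Beta), (Rae, Echo, Echo), (Rae, Echo, Orion), (Rae, Echo, Vega), (Rae, Orion, Argo), (Rae, Orion, Beta), (Rae, Orion, Echo), (Rae, Orion, Orion), (Rae, Orion, Vega), (Rae, Vega, Argo), (Rae, Vega, Beta), (Rae, Vega, Echo), (Rae, Vega, Orion), (Rae, Vega, Vega), (Uma, Vega, Vega)}
Apply σ_{title ≠ title2}; surviving tuples: {(Kim, Delta, Zephyr), (Kim, Zephyr, Delta), (Rae, Argo, Beta), (Rae, Argo, Echo), (Rae, Argo, Orion), (Rae, Argo, Vega), (Rae, Beta, Argo), (Rae, Beta, Echo), (Rae, Beta, Orion), (Rae, Beta, Vega), (Rae, Echo, Argo), (Rae, Echo, Beta), (Rae, Echo, Orion), (Rae, Echo, Vega), (Rae, Orion, Argo), (Rae, Orion, Beta), (Rae, Orion, Echo), (Rae, Orion, Vega), (Rae, Vega, Argo), (Rae, Vega, Beta), (Rae, Vega, Echo), (Rae, Vega, Orion)}
Keep only column(s) title2, mname (15 duplicate(s) eliminated): {(Argo, Rae), (Beta, Rae), (Delta, Kim), (Echo, Rae), (Orion, Rae), (Vega, Rae), (Zephyr, Kim)}

{(Argo, Rae), (Beta, Rae), (Delta, Kim), (Echo, Rae), (Orion, Rae), (Vega, Rae), (Zephyr, Kim)}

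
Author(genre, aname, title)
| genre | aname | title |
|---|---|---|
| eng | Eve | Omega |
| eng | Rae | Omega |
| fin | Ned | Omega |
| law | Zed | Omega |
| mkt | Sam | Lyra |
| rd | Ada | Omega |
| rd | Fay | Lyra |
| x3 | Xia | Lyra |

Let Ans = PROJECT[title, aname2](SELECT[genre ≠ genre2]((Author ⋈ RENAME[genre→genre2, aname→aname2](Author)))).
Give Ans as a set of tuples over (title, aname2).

{(Lyra, Fay), (Lyra, Sam), (Lyra, Xia), (Omega, Ada), (Omega, Eve), (Omega, Ned), (Omega, Rae), (Omega, Zed)}

ρ[genre→genre2, aname→aname2]: schema becomes (genre2, aname2, title); tuples unchanged.
Author ⋈ RENAME[genre→genre2, aname→aname2](Author) (natural join on title): {(eng, Eve, Omega, eng, Eve), (eng, Eve, Omega, eng, Rae), (eng, Eve, Omega, fin, Ned), (eng, Eve, Omega, law, Zed), (eng, Eve, Omega, rd, Ada), (eng, Rae, Omega, eng, Eve), (eng, Rae, Omega, eng, Rae), (eng, Rae, Omega, fin, Ned), (eng, Rae, Omega, law, Zed), (eng, Rae, Omega, rd, Ada), (fin, Ned, Omega, eng, Eve), (fin, Ned, Omega, eng, Rae), (fin, Ned, Omega, fin, Ned), (fin, Ned, Omega, law, Zed), (fin, Ned, Omega, rd, Ada), (law, Zed, Omega, eng, Eve), (law, Zed, Omega, eng, Rae), (law, Zed, Omega, fin, Ned), (law, Zed, Omega, law, Zed), (law, Zed, Omega, rd, Ada), (mkt, Sam, Lyra, mkt, Sam), (mkt, Sam, Lyra, rd, Fay), (mkt, Sam, Lyra, x3, Xia), (rd, Ada, Omega, eng, Eve), (rd, Ada, Omega, eng, Rae), (rd, Ada, Omega, fin, Ned), (rd, Ada, Omega, law, Zed), (rd, Ada, Omega, rd, Ada), (rd, Fay, Lyra, mkt, Sam), (rd, Fay, Lyra, rd, Fay), (rd, Fay, Lyra, x3, Xia), (x3, Xia, Lyra, mkt, Sam), (x3, Xia, Lyra, rd, Fay), (x3, Xia, Lyra, x3, Xia)}
Apply σ_{genre ≠ genre2}; surviving tuples: {(eng, Eve, Omega, fin, Ned), (eng, Eve, Omega, law, Zed), (eng, Eve, Omega, rd, Ada), (eng, Rae, Omega, fin, Ned), (eng, Rae, Omega, law, Zed), (eng, Rae, Omega, rd, Ada), (fin, Ned, Omega, eng, Eve), (fin, Ned, Omega, eng, Rae), (fin, Ned, Omega, law, Zed), (fin, Ned, Omega, rd, Ada), (law, Zed, Omega, eng, Eve), (law, Zed, Omega, eng, Rae), (law, Zed, Omega, fin, Ned), (law, Zed, Omega, rd, Ada), (mkt, Sam, Lyra, rd, Fay), (mkt, Sam, Lyra, x3, Xia), (rd, Ada, Omega, eng, Eve), (rd, Ada, Omega, eng, Rae), (rd, Ada, Omega, fin, Ned), (rd, Ada, Omega, law, Zed), (rd, Fay, Lyra, mkt, Sam), (rd, Fay, Lyra, x3, Xia), (x3, Xia, Lyra, mkt, Sam), (x3, Xia, Lyra, rd, Fay)}
Keep only column(s) title, aname2 (16 duplicate(s) eliminated): {(Lyra, Fay), (Lyra, Sam), (Lyra, Xia), (Omega, Ada), (Omega, Eve), (Omega, Ned), (Omega, Rae), (Omega, Zed)}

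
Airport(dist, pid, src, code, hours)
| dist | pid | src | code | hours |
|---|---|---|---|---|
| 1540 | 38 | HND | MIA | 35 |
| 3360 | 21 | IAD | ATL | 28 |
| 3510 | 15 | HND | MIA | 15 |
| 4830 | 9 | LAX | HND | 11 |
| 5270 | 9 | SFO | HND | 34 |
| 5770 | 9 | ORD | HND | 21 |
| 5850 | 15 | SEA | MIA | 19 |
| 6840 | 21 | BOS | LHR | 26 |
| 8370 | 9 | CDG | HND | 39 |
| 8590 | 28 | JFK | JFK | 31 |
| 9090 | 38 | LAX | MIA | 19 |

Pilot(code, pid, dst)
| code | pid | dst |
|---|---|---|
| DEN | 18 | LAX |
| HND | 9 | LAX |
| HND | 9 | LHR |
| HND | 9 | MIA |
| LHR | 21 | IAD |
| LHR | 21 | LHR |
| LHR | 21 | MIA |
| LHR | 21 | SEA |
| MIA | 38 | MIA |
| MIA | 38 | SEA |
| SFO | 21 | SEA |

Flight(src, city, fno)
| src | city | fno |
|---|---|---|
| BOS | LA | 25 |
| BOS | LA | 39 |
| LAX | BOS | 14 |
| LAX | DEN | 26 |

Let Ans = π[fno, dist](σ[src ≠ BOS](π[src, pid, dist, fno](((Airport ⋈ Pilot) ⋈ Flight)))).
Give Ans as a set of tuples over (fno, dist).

{(14, 4830), (14, 9090), (26, 4830), (26, 9090)}

Natural join on pid, code: {(1540, 38, HND, MIA, 35, MIA), (1540, 38, HND, MIA, 35, SEA), (4830, 9, LAX, HND, 11, LAX), (4830, 9, LAX, HND, 11, LHR), (4830, 9, LAX, HND, 11, MIA), (5270, 9, SFO, HND, 34, LAX), (5270, 9, SFO, HND, 34, LHR), (5270, 9, SFO, HND, 34, MIA), (5770, 9, ORD, HND, 21, LAX), (5770, 9, ORD, HND, 21, LHR), (5770, 9, ORD, HND, 21, MIA), (6840, 21, BOS, LHR, 26, IAD), (6840, 21, BOS, LHR, 26, LHR), (6840, 21, BOS, LHR, 26, MIA), (6840, 21, BOS, LHR, 26, SEA), (8370, 9, CDG, HND, 39, LAX), (8370, 9, CDG, HND, 39, LHR), (8370, 9, CDG, HND, 39, MIA), (9090, 38, LAX, MIA, 19, MIA), (9090, 38, LAX, MIA, 19, SEA)}
Natural join on src: {(4830, 9, LAX, HND, 11, LAX, BOS, 14), (4830, 9, LAX, HND, 11, LAX, DEN, 26), (4830, 9, LAX, HND, 11, LHR, BOS, 14), (4830, 9, LAX, HND, 11, LHR, DEN, 26), (4830, 9, LAX, HND, 11, MIA, BOS, 14), (4830, 9, LAX, HND, 11, MIA, DEN, 26), (6840, 21, BOS, LHR, 26, IAD, LA, 25), (6840, 21, BOS, LHR, 26, IAD, LA, 39), (6840, 21, BOS, LHR, 26, LHR, LA, 25), (6840, 21, BOS, LHR, 26, LHR, LA, 39), (6840, 21, BOS, LHR, 26, MIA, LA, 25), (6840, 21, BOS, LHR, 26, MIA, LA, 39), (6840, 21, BOS, LHR, 26, SEA, LA, 25), (6840, 21, BOS, LHR, 26, SEA, LA, 39), (9090, 38, LAX, MIA, 19, MIA, BOS, 14), (9090, 38, LAX, MIA, 19, MIA, DEN, 26), (9090, 38, LAX, MIA, 19, SEA, BOS, 14), (9090, 38, LAX, MIA, 19, SEA, DEN, 26)}
π[src, pid, dist, fno]: project onto (src, pid, dist, fno) (12 duplicate(s) eliminated) → {(BOS, 21, 6840, 25), (BOS, 21, 6840, 39), (LAX, 38, 9090, 14), (LAX, 38, 9090, 26), (LAX, 9, 4830, 14), (LAX, 9, 4830, 26)}
σ[src ≠ BOS]: keep tuples satisfying src ≠ BOS → {(LAX, 38, 9090, 14), (LAX, 38, 9090, 26), (LAX, 9, 4830, 14), (LAX, 9, 4830, 26)}
π[fno, dist]: project onto (fno, dist) → {(14, 4830), (14, 9090), (26, 4830), (26, 9090)}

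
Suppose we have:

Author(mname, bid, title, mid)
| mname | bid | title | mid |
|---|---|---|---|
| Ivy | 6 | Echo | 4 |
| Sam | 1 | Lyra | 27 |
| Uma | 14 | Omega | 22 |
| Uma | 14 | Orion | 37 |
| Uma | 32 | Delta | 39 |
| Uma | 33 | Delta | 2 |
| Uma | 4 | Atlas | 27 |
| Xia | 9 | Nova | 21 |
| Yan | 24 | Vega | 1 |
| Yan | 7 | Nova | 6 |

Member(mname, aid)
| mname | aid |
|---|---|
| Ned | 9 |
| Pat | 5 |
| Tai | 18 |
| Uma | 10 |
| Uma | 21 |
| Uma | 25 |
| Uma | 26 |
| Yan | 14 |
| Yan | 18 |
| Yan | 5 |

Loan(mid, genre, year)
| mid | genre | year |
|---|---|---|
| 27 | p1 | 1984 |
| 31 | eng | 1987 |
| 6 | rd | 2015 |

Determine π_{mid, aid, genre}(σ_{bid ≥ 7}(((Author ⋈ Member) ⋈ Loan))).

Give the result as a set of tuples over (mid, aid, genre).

Joining Author and Member on mname yields {(Uma, 14, Omega, 22, 10), (Uma, 14, Omega, 22, 21), (Uma, 14, Omega, 22, 25), (Uma, 14, Omega, 22, 26), (Uma, 14, Orion, 37, 10), (Uma, 14, Orion, 37, 21), (Uma, 14, Orion, 37, 25), (Uma, 14, Orion, 37, 26), (Uma, 32, Delta, 39, 10), (Uma, 32, Delta, 39, 21), (Uma, 32, Delta, 39, 25), (Uma, 32, Delta, 39, 26), (Uma, 33, Delta, 2, 10), (Uma, 33, Delta, 2, 21), (Uma, 33, Delta, 2, 25), (Uma, 33, Delta, 2, 26), (Uma, 4, Atlas, 27, 10), (Uma, 4, Atlas, 27, 21), (Uma, 4, Atlas, 27, 25), (Uma, 4, Atlas, 27, 26), (Yan, 24, Vega, 1, 14), (Yan, 24, Vega, 1, 18), (Yan, 24, Vega, 1, 5), (Yan, 7, Nova, 6, 14), (Yan, 7, Nova, 6, 18), (Yan, 7, Nova, 6, 5)}.
Joining (Author ⋈ Member) and Loan on mid yields {(Uma, 4, Atlas, 27, 10, p1, 1984), (Uma, 4, Atlas, 27, 21, p1, 1984), (Uma, 4, Atlas, 27, 25, p1, 1984), (Uma, 4, Atlas, 27, 26, p1, 1984), (Yan, 7, Nova, 6, 14, rd, 2015), (Yan, 7, Nova, 6, 18, rd, 2015), (Yan, 7, Nova, 6, 5, rd, 2015)}.
σ[bid ≥ 7]: keep tuples satisfying bid ≥ 7 → {(Yan, 7, Nova, 6, 14, rd, 2015), (Yan, 7, Nova, 6, 18, rd, 2015), (Yan, 7, Nova, 6, 5, rd, 2015)}
π[mid, aid, genre]: project onto (mid, aid, genre) → {(6, 14, rd), (6, 18, rd), (6, 5, rd)}

{(6, 14, rd), (6, 18, rd), (6, 5, rd)}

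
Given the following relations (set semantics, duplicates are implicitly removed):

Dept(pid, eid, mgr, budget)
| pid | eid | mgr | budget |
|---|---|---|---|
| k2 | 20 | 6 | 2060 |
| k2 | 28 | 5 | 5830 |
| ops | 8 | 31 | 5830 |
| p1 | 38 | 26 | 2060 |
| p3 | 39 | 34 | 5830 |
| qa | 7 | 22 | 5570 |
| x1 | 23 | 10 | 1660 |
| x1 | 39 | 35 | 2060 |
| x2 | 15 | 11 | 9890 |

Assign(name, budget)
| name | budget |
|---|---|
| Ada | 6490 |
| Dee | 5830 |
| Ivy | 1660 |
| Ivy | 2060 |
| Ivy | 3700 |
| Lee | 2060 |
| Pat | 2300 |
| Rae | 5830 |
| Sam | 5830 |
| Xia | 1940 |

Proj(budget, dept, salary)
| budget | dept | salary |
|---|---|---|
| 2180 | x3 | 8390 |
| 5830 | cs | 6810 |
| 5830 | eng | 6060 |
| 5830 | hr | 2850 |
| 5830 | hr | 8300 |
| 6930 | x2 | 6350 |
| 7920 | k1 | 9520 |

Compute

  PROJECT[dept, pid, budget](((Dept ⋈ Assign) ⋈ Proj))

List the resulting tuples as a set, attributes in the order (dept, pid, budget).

{(cs, k2, 5830), (cs, ops, 5830), (cs, p3, 5830), (eng, k2, 5830), (eng, ops, 5830), (eng, p3, 5830), (hr, k2, 5830), (hr, ops, 5830), (hr, p3, 5830)}

Joining Dept and Assign on budget yields {(k2, 20, 6, 2060, Ivy), (k2, 20, 6, 2060, Lee), (k2, 28, 5, 5830, Dee), (k2, 28, 5, 5830, Rae), (k2, 28, 5, 5830, Sam), (ops, 8, 31, 5830, Dee), (ops, 8, 31, 5830, Rae), (ops, 8, 31, 5830, Sam), (p1, 38, 26, 2060, Ivy), (p1, 38, 26, 2060, Lee), (p3, 39, 34, 5830, Dee), (p3, 39, 34, 5830, Rae), (p3, 39, 34, 5830, Sam), (x1, 23, 10, 1660, Ivy), (x1, 39, 35, 2060, Ivy), (x1, 39, 35, 2060, Lee)}.
Joining (Dept ⋈ Assign) and Proj on budget yields {(k2, 28, 5, 5830, Dee, cs, 6810), (k2, 28, 5, 5830, Dee, eng, 6060), (k2, 28, 5, 5830, Dee, hr, 2850), (k2, 28, 5, 5830, Dee, hr, 8300), (k2, 28, 5, 5830, Rae, cs, 6810), (k2, 28, 5, 5830, Rae, eng, 6060), (k2, 28, 5, 5830, Rae, hr, 2850), (k2, 28, 5, 5830, Rae, hr, 8300), (k2, 28, 5, 5830, Sam, cs, 6810), (k2, 28, 5, 5830, Sam, eng, 6060), (k2, 28, 5, 5830, Sam, hr, 2850), (k2, 28, 5, 5830, Sam, hr, 8300), (ops, 8, 31, 5830, Dee, cs, 6810), (ops, 8, 31, 5830, Dee, eng, 6060), (ops, 8, 31, 5830, Dee, hr, 2850), (ops, 8, 31, 5830, Dee, hr, 8300), (ops, 8, 31, 5830, Rae, cs, 6810), (ops, 8, 31, 5830, Rae, eng, 6060), (ops, 8, 31, 5830, Rae, hr, 2850), (ops, 8, 31, 5830, Rae, hr, 8300), (ops, 8, 31, 5830, Sam, cs, 6810), (ops, 8, 31, 5830, Sam, eng, 6060), (ops, 8, 31, 5830, Sam, hr, 2850), (ops, 8, 31, 5830, Sam, hr, 8300), (p3, 39, 34, 5830, Dee, cs, 6810), (p3, 39, 34, 5830, Dee, eng, 6060), (p3, 39, 34, 5830, Dee, hr, 2850), (p3, 39, 34, 5830, Dee, hr, 8300), (p3, 39, 34, 5830, Rae, cs, 6810), (p3, 39, 34, 5830, Rae, eng, 6060), (p3, 39, 34, 5830, Rae, hr, 2850), (p3, 39, 34, 5830, Rae, hr, 8300), (p3, 39, 34, 5830, Sam, cs, 6810), (p3, 39, 34, 5830, Sam, eng, 6060), (p3, 39, 34, 5830, Sam, hr, 2850), (p3, 39, 34, 5830, Sam, hr, 8300)}.
π_{dept, pid, budget} gives {(cs, k2, 5830), (cs, ops, 5830), (cs, p3, 5830), (eng, k2, 5830), (eng, ops, 5830), (eng, p3, 5830), (hr, k2, 5830), (hr, ops, 5830), (hr, p3, 5830)} (27 duplicate(s) eliminated).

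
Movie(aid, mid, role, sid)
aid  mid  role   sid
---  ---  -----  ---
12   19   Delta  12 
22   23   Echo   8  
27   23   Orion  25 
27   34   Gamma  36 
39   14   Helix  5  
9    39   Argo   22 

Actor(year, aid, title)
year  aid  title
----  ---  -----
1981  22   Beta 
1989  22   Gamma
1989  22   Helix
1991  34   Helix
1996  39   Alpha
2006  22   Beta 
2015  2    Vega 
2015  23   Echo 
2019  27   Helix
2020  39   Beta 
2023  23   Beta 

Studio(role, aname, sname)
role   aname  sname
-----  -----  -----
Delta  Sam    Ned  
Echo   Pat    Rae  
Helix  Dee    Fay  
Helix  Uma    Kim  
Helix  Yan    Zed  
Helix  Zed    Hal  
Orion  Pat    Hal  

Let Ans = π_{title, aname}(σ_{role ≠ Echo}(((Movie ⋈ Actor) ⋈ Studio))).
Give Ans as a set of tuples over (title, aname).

Movie ⋈ Actor (natural join on aid): {(22, 23, Echo, 8, 1981, Beta), (22, 23, Echo, 8, 1989, Gamma), (22, 23, Echo, 8, 1989, Helix), (22, 23, Echo, 8, 2006, Beta), (27, 23, Orion, 25, 2019, Helix), (27, 34, Gamma, 36, 2019, Helix), (39, 14, Helix, 5, 1996, Alpha), (39, 14, Helix, 5, 2020, Beta)}
(Movie ⋈ Actor) ⋈ Studio (natural join on role): {(22, 23, Echo, 8, 1981, Beta, Pat, Rae), (22, 23, Echo, 8, 1989, Gamma, Pat, Rae), (22, 23, Echo, 8, 1989, Helix, Pat, Rae), (22, 23, Echo, 8, 2006, Beta, Pat, Rae), (27, 23, Orion, 25, 2019, Helix, Pat, Hal), (39, 14, Helix, 5, 1996, Alpha, Dee, Fay), (39, 14, Helix, 5, 1996, Alpha, Uma, Kim), (39, 14, Helix, 5, 1996, Alpha, Yan, Zed), (39, 14, Helix, 5, 1996, Alpha, Zed, Hal), (39, 14, Helix, 5, 2020, Beta, Dee, Fay), (39, 14, Helix, 5, 2020, Beta, Uma, Kim), (39, 14, Helix, 5, 2020, Beta, Yan, Zed), (39, 14, Helix, 5, 2020, Beta, Zed, Hal)}
σ[role ≠ Echo]: keep tuples satisfying role ≠ Echo → {(27, 23, Orion, 25, 2019, Helix, Pat, Hal), (39, 14, Helix, 5, 1996, Alpha, Dee, Fay), (39, 14, Helix, 5, 1996, Alpha, Uma, Kim), (39, 14, Helix, 5, 1996, Alpha, Yan, Zed), (39, 14, Helix, 5, 1996, Alpha, Zed, Hal), (39, 14, Helix, 5, 2020, Beta, Dee, Fay), (39, 14, Helix, 5, 2020, Beta, Uma, Kim), (39, 14, Helix, 5, 2020, Beta, Yan, Zed), (39, 14, Helix, 5, 2020, Beta, Zed, Hal)}
Projecting to title, aname: {(Alpha, Dee), (Alpha, Uma), (Alpha, Yan), (Alpha, Zed), (Beta, Dee), (Beta, Uma), (Beta, Yan), (Beta, Zed), (Helix, Pat)}

{(Alpha, Dee), (Alpha, Uma), (Alpha, Yan), (Alpha, Zed), (Beta, Dee), (Beta, Uma), (Beta, Yan), (Beta, Zed), (Helix, Pat)}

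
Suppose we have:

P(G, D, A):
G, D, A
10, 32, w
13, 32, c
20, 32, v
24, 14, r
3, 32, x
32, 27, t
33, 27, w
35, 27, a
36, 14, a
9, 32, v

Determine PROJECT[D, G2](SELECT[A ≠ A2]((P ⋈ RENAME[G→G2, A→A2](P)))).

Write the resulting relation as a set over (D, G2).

{(14, 24), (14, 36), (27, 32), (27, 33), (27, 35), (32, 10), (32, 13), (32, 20), (32, 3), (32, 9)}

ρ[G→G2, A→A2]: schema becomes (G2, D, A2); tuples unchanged.
Joining P and RENAME[G→G2, A→A2](P) on D yields {(10, 32, w, 10, w), (10, 32, w, 13, c), (10, 32, w, 20, v), (10, 32, w, 3, x), (10, 32, w, 9, v), (13, 32, c, 10, w), (13, 32, c, 13, c), (13, 32, c, 20, v), (13, 32, c, 3, x), (13, 32, c, 9, v), (20, 32, v, 10, w), (20, 32, v, 13, c), (20, 32, v, 20, v), (20, 32, v, 3, x), (20, 32, v, 9, v), (24, 14, r, 24, r), (24, 14, r, 36, a), (3, 32, x, 10, w), (3, 32, x, 13, c), (3, 32, x, 20, v), (3, 32, x, 3, x), (3, 32, x, 9, v), (32, 27, t, 32, t), (32, 27, t, 33, w), (32, 27, t, 35, a), (33, 27, w, 32, t), (33, 27, w, 33, w), (33, 27, w, 35, a), (35, 27, a, 32, t), (35, 27, a, 33, w), (35, 27, a, 35, a), (36, 14, a, 24, r), (36, 14, a, 36, a), (9, 32, v, 10, w), (9, 32, v, 13, c), (9, 32, v, 20, v), (9, 32, v, 3, x), (9, 32, v, 9, v)}.
Apply σ_{A ≠ A2}; surviving tuples: {(10, 32, w, 13, c), (10, 32, w, 20, v), (10, 32, w, 3, x), (10, 32, w, 9, v), (13, 32, c, 10, w), (13, 32, c, 20, v), (13, 32, c, 3, x), (13, 32, c, 9, v), (20, 32, v, 10, w), (20, 32, v, 13, c), (20, 32, v, 3, x), (24, 14, r, 36, a), (3, 32, x, 10, w), (3, 32, x, 13, c), (3, 32, x, 20, v), (3, 32, x, 9, v), (32, 27, t, 33, w), (32, 27, t, 35, a), (33, 27, w, 32, t), (33, 27, w, 35, a), (35, 27, a, 32, t), (35, 27, a, 33, w), (36, 14, a, 24, r), (9, 32, v, 10, w), (9, 32, v, 13, c), (9, 32, v, 3, x)}
Keep only column(s) D, G2 (16 duplicate(s) eliminated): {(14, 24), (14, 36), (27, 32), (27, 33), (27, 35), (32, 10), (32, 13), (32, 20), (32, 3), (32, 9)}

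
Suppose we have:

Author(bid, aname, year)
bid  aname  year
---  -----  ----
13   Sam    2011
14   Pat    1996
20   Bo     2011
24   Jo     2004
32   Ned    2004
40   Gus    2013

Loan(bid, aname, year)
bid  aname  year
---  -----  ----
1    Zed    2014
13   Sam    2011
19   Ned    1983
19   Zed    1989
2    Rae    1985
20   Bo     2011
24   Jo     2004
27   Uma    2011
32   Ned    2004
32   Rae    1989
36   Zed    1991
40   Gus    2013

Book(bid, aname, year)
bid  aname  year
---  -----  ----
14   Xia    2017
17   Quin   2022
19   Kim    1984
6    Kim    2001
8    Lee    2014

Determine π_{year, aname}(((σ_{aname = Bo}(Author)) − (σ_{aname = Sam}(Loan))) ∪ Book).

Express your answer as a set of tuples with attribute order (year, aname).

σ[aname = Bo]: keep tuples satisfying aname = Bo → {(20, Bo, 2011)}
σ[aname = Sam]: keep tuples satisfying aname = Sam → {(13, Sam, 2011)}
Set difference of the two operands is {(20, Bo, 2011)}.
Set union of the two operands is {(14, Xia, 2017), (17, Quin, 2022), (19, Kim, 1984), (20, Bo, 2011), (6, Kim, 2001), (8, Lee, 2014)}.
Projecting to year, aname: {(1984, Kim), (2001, Kim), (2011, Bo), (2014, Lee), (2017, Xia), (2022, Quin)}

{(1984, Kim), (2001, Kim), (2011, Bo), (2014, Lee), (2017, Xia), (2022, Quin)}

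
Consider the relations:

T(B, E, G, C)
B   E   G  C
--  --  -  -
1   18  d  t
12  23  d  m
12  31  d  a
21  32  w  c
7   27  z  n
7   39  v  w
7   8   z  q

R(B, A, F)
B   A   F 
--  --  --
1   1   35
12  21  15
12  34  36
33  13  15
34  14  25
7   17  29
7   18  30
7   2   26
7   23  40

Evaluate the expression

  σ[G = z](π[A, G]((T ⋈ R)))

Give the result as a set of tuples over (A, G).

{(17, z), (18, z), (2, z), (23, z)}

Joining T and R on B yields {(1, 18, d, t, 1, 35), (12, 23, d, m, 21, 15), (12, 23, d, m, 34, 36), (12, 31, d, a, 21, 15), (12, 31, d, a, 34, 36), (7, 27, z, n, 17, 29), (7, 27, z, n, 18, 30), (7, 27, z, n, 2, 26), (7, 27, z, n, 23, 40), (7, 39, v, w, 17, 29), (7, 39, v, w, 18, 30), (7, 39, v, w, 2, 26), (7, 39, v, w, 23, 40), (7, 8, z, q, 17, 29), (7, 8, z, q, 18, 30), (7, 8, z, q, 2, 26), (7, 8, z, q, 23, 40)}.
Projecting to A, G (6 duplicate(s) eliminated): {(1, d), (17, v), (17, z), (18, v), (18, z), (2, v), (2, z), (21, d), (23, v), (23, z), (34, d)}
Selection G = z: {(17, z), (18, z), (2, z), (23, z)}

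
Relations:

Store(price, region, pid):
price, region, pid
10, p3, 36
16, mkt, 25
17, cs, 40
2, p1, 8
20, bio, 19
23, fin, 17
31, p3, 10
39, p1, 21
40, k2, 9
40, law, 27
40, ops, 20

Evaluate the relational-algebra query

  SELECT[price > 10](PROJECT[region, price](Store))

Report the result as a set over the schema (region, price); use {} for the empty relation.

{(bio, 20), (cs, 17), (fin, 23), (k2, 40), (law, 40), (mkt, 16), (ops, 40), (p1, 39), (p3, 31)}

Projecting to region, price: {(bio, 20), (cs, 17), (fin, 23), (k2, 40), (law, 40), (mkt, 16), (ops, 40), (p1, 2), (p1, 39), (p3, 10), (p3, 31)}
Selection price > 10: {(bio, 20), (cs, 17), (fin, 23), (k2, 40), (law, 40), (mkt, 16), (ops, 40), (p1, 39), (p3, 31)}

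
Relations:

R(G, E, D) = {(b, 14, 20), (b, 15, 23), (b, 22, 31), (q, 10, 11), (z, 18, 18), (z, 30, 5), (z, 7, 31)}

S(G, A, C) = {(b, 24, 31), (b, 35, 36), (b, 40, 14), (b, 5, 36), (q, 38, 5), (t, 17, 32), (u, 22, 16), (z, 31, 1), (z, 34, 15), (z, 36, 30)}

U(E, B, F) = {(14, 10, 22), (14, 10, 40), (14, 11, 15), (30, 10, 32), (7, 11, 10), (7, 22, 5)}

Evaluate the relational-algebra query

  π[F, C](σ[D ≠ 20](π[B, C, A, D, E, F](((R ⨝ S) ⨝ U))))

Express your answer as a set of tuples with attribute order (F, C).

{(10, 1), (10, 15), (10, 30), (32, 1), (32, 15), (32, 30), (5, 1), (5, 15), (5, 30)}

R ⋈ S (natural join on G): {(b, 14, 20, 24, 31), (b, 14, 20, 35, 36), (b, 14, 20, 40, 14), (b, 14, 20, 5, 36), (b, 15, 23, 24, 31), (b, 15, 23, 35, 36), (b, 15, 23, 40, 14), (b, 15, 23, 5, 36), (b, 22, 31, 24, 31), (b, 22, 31, 35, 36), (b, 22, 31, 40, 14), (b, 22, 31, 5, 36), (q, 10, 11, 38, 5), (z, 18, 18, 31, 1), (z, 18, 18, 34, 15), (z, 18, 18, 36, 30), (z, 30, 5, 31, 1), (z, 30, 5, 34, 15), (z, 30, 5, 36, 30), (z, 7, 31, 31, 1), (z, 7, 31, 34, 15), (z, 7, 31, 36, 30)}
(R ⨝ S) ⋈ U (natural join on E): {(b, 14, 20, 24, 31, 10, 22), (b, 14, 20, 24, 31, 10, 40), (b, 14, 20, 24, 31, 11, 15), (b, 14, 20, 35, 36, 10, 22), (b, 14, 20, 35, 36, 10, 40), (b, 14, 20, 35, 36, 11, 15), (b, 14, 20, 40, 14, 10, 22), (b, 14, 20, 40, 14, 10, 40), (b, 14, 20, 40, 14, 11, 15), (b, 14, 20, 5, 36, 10, 22), (b, 14, 20, 5, 36, 10, 40), (b, 14, 20, 5, 36, 11, 15), (z, 30, 5, 31, 1, 10, 32), (z, 30, 5, 34, 15, 10, 32), (z, 30, 5, 36, 30, 10, 32), (z, 7, 31, 31, 1, 11, 10), (z, 7, 31, 31, 1, 22, 5), (z, 7, 31, 34, 15, 11, 10), (z, 7, 31, 34, 15, 22, 5), (z, 7, 31, 36, 30, 11, 10), (z, 7, 31, 36, 30, 22, 5)}
Keep only column(s) B, C, A, D, E, F: {(10, 1, 31, 5, 30, 32), (10, 14, 40, 20, 14, 22), (10, 14, 40, 20, 14, 40), (10, 15, 34, 5, 30, 32), (10, 30, 36, 5, 30, 32), (10, 31, 24, 20, 14, 22), (10, 31, 24, 20, 14, 40), (10, 36, 35, 20, 14, 22), (10, 36, 35, 20, 14, 40), (10, 36, 5, 20, 14, 22), (10, 36, 5, 20, 14, 40), (11, 1, 31, 31, 7, 10), (11, 14, 40, 20, 14, 15), (11, 15, 34, 31, 7, 10), (11, 30, 36, 31, 7, 10), (11, 31, 24, 20, 14, 15), (11, 36, 35, 20, 14, 15), (11, 36, 5, 20, 14, 15), (22, 1, 31, 31, 7, 5), (22, 15, 34, 31, 7, 5), (22, 30, 36, 31, 7, 5)}
Selection D ≠ 20: {(10, 1, 31, 5, 30, 32), (10, 15, 34, 5, 30, 32), (10, 30, 36, 5, 30, 32), (11, 1, 31, 31, 7, 10), (11, 15, 34, 31, 7, 10), (11, 30, 36, 31, 7, 10), (22, 1, 31, 31, 7, 5), (22, 15, 34, 31, 7, 5), (22, 30, 36, 31, 7, 5)}
Keep only column(s) F, C: {(10, 1), (10, 15), (10, 30), (32, 1), (32, 15), (32, 30), (5, 1), (5, 15), (5, 30)}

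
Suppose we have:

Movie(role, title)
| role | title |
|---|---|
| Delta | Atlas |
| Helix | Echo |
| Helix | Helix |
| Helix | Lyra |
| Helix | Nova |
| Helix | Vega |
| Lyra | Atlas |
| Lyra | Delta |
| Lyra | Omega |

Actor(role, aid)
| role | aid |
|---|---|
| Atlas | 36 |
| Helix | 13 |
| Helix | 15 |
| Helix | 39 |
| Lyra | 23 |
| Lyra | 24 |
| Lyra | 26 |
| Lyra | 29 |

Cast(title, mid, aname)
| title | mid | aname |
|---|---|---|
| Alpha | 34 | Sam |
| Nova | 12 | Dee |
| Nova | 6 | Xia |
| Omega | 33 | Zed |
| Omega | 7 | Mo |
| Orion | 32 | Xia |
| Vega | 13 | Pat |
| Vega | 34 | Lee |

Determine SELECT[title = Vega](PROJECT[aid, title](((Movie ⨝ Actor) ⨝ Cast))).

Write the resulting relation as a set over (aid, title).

{(13, Vega), (15, Vega), (39, Vega)}

Natural join on role: {(Helix, Echo, 13), (Helix, Echo, 15), (Helix, Echo, 39), (Helix, Helix, 13), (Helix, Helix, 15), (Helix, Helix, 39), (Helix, Lyra, 13), (Helix, Lyra, 15), (Helix, Lyra, 39), (Helix, Nova, 13), (Helix, Nova, 15), (Helix, Nova, 39), (Helix, Vega, 13), (Helix, Vega, 15), (Helix, Vega, 39), (Lyra, Atlas, 23), (Lyra, Atlas, 24), (Lyra, Atlas, 26), (Lyra, Atlas, 29), (Lyra, Delta, 23), (Lyra, Delta, 24), (Lyra, Delta, 26), (Lyra, Delta, 29), (Lyra, Omega, 23), (Lyra, Omega, 24), (Lyra, Omega, 26), (Lyra, Omega, 29)}
Natural join on title: {(Helix, Nova, 13, 12, Dee), (Helix, Nova, 13, 6, Xia), (Helix, Nova, 15, 12, Dee), (Helix, Nova, 15, 6, Xia), (Helix, Nova, 39, 12, Dee), (Helix, Nova, 39, 6, Xia), (Helix, Vega, 13, 13, Pat), (Helix, Vega, 13, 34, Lee), (Helix, Vega, 15, 13, Pat), (Helix, Vega, 15, 34, Lee), (Helix, Vega, 39, 13, Pat), (Helix, Vega, 39, 34, Lee), (Lyra, Omega, 23, 33, Zed), (Lyra, Omega, 23, 7, Mo), (Lyra, Omega, 24, 33, Zed), (Lyra, Omega, 24, 7, Mo), (Lyra, Omega, 26, 33, Zed), (Lyra, Omega, 26, 7, Mo), (Lyra, Omega, 29, 33, Zed), (Lyra, Omega, 29, 7, Mo)}
Keep only column(s) aid, title (10 duplicate(s) eliminated): {(13, Nova), (13, Vega), (15, Nova), (15, Vega), (23, Omega), (24, Omega), (26, Omega), (29, Omega), (39, Nova), (39, Vega)}
σ[title = Vega]: keep tuples satisfying title = Vega → {(13, Vega), (15, Vega), (39, Vega)}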